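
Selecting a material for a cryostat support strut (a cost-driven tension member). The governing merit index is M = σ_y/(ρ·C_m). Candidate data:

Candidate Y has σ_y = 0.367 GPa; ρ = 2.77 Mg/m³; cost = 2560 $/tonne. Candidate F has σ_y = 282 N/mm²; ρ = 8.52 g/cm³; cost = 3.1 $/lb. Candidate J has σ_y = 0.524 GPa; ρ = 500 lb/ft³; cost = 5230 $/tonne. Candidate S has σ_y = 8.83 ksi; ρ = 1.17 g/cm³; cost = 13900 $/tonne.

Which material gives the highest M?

Putting every candidate on a common basis:
  candidate Y: σ_y = 367.0 MPa, ρ = 2770 kg/m³, cost = 2.560 $/kg
  candidate F: σ_y = 282.0 MPa, ρ = 8520 kg/m³, cost = 6.834 $/kg
  candidate J: σ_y = 524.0 MPa, ρ = 8009 kg/m³, cost = 5.230 $/kg
  candidate S: σ_y = 60.88 MPa, ρ = 1170 kg/m³, cost = 13.90 $/kg
  candidate Y: M = 51.8 kN·m per $
  candidate J: M = 12.5 kN·m per $
  candidate F: M = 4.84 kN·m per $
  candidate S: M = 3.74 kN·m per $
The maximum is for candidate Y.

candidate Y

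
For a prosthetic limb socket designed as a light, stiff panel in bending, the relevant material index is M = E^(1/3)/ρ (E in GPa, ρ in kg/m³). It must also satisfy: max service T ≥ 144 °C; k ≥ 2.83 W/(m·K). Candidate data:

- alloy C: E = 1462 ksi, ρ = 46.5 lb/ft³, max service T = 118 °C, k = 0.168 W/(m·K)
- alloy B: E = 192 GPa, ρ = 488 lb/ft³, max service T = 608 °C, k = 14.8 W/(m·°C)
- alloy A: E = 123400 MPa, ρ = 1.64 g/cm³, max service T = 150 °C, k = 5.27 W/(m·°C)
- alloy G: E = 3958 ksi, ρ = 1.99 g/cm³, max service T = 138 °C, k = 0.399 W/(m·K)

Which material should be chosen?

alloy A

Screen on constraints: max service T ≥ 144 °C; k ≥ 2.83 W/(m·K). Survivors: alloy B, alloy A.
After converting to SI:
  alloy B: E = 192.0 GPa, ρ = 7817 kg/m³
  alloy A: E = 123.4 GPa, ρ = 1640 kg/m³
  alloy A: M = 3.04×10⁻³
  alloy B: M = 0.738×10⁻³
Highest index: alloy A.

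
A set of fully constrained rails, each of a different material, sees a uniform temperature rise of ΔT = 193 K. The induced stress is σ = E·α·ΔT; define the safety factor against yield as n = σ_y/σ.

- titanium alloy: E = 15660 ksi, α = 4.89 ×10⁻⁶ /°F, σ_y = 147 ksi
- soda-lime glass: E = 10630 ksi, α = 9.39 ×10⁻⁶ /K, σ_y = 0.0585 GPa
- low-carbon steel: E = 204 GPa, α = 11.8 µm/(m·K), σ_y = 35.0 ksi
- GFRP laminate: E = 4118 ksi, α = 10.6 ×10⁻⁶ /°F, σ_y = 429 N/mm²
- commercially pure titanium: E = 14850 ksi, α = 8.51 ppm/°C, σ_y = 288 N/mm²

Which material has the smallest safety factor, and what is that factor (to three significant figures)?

soda-lime glass, n = 0.440

Per material, after unit conversion:
  titanium alloy: E = 108.0, α = 8.80, σ_y = 1014 → σ = 183 MPa, n = 5.53
  soda-lime glass: E = 73.29, α = 9.39, σ_y = 58.50 → σ = 133 MPa, n = 0.440
  low-carbon steel: E = 204.0, α = 11.8, σ_y = 241.3 → σ = 465 MPa, n = 0.519
  GFRP laminate: E = 28.39, α = 19.1, σ_y = 429.0 → σ = 105 MPa, n = 4.10
  commercially pure titanium: E = 102.4, α = 8.51, σ_y = 288.0 → σ = 168 MPa, n = 1.71
Smallest n: soda-lime glass with n = 0.440.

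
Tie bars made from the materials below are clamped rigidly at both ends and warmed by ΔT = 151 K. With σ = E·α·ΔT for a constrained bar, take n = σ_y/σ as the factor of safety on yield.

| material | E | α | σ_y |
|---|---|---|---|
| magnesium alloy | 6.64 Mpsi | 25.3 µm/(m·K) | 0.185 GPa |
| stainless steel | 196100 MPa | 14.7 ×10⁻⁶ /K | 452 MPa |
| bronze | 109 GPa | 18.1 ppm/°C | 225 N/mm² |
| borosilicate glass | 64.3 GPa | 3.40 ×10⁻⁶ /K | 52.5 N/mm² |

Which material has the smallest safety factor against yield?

bronze

With everything in SI (GPa, ×10⁻⁶/K, MPa):
  magnesium alloy: E = 45.78, α = 25.3, σ_y = 185.0 → σ = 175 MPa, n = 1.06
  stainless steel: E = 196.1, α = 14.7, σ_y = 452.0 → σ = 435 MPa, n = 1.04
  bronze: E = 109.0, α = 18.1, σ_y = 225.0 → σ = 298 MPa, n = 0.755
  borosilicate glass: E = 64.30, α = 3.40, σ_y = 52.50 → σ = 33.0 MPa, n = 1.59
Bronze has the lowest safety factor, n = 0.755.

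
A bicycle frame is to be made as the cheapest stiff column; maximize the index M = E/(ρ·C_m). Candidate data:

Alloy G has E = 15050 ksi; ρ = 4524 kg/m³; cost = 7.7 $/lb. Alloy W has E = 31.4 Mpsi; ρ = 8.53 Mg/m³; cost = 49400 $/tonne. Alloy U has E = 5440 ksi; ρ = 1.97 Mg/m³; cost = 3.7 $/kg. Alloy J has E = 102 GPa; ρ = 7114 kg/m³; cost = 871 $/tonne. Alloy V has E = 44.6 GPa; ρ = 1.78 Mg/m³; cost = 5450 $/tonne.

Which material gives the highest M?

Putting every candidate on a common basis:
  alloy G: E = 103.8 GPa, ρ = 4524 kg/m³, cost = 16.98 $/kg
  alloy W: E = 216.5 GPa, ρ = 8530 kg/m³, cost = 49.40 $/kg
  alloy U: E = 37.51 GPa, ρ = 1970 kg/m³, cost = 3.700 $/kg
  alloy J: E = 102.0 GPa, ρ = 7114 kg/m³, cost = 0.8710 $/kg
  alloy V: E = 44.60 GPa, ρ = 1780 kg/m³, cost = 5.450 $/kg
  alloy J: M = 16.5 MN·m per $
  alloy U: M = 5.15 MN·m per $
  alloy V: M = 4.60 MN·m per $
  alloy G: M = 1.35 MN·m per $
  alloy W: M = 0.514 MN·m per $
Highest index: alloy J.

alloy J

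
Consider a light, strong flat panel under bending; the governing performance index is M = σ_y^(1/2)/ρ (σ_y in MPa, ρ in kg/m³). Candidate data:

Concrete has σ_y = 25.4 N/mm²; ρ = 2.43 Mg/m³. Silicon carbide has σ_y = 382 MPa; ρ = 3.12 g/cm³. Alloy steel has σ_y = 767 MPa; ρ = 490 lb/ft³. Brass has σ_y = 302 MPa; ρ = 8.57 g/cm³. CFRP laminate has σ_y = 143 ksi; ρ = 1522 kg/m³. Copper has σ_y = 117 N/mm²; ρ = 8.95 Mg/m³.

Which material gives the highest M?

Normalizing units and computing the index:
  concrete: σ_y = 25.40 MPa, ρ = 2430 kg/m³
  silicon carbide: σ_y = 382.0 MPa, ρ = 3120 kg/m³
  alloy steel: σ_y = 767.0 MPa, ρ = 7849 kg/m³
  brass: σ_y = 302.0 MPa, ρ = 8570 kg/m³
  CFRP laminate: σ_y = 986.0 MPa, ρ = 1522 kg/m³
  copper: σ_y = 117.0 MPa, ρ = 8950 kg/m³
  CFRP laminate: M = 20.6×10⁻³
  silicon carbide: M = 6.26×10⁻³
  alloy steel: M = 3.53×10⁻³
  concrete: M = 2.07×10⁻³
  brass: M = 2.03×10⁻³
  copper: M = 1.21×10⁻³
The maximum is for CFRP laminate.

CFRP laminate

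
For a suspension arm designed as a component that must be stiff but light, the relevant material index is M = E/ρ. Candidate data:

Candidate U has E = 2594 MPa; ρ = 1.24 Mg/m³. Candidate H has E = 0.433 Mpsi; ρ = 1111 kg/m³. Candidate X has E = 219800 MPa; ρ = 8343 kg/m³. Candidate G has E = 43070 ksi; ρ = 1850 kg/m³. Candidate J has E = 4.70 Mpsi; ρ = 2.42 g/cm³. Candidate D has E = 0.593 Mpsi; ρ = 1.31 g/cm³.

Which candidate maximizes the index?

candidate G

Convert each candidate to consistent units, then evaluate M:
  candidate U: E = 2.594 GPa, ρ = 1240 kg/m³
  candidate H: E = 2.985 GPa, ρ = 1111 kg/m³
  candidate X: E = 219.8 GPa, ρ = 8343 kg/m³
  candidate G: E = 297.0 GPa, ρ = 1850 kg/m³
  candidate J: E = 32.41 GPa, ρ = 2420 kg/m³
  candidate D: E = 4.089 GPa, ρ = 1310 kg/m³
  candidate G: M = 161 MN·m/kg
  candidate X: M = 26.3 MN·m/kg
  candidate J: M = 13.4 MN·m/kg
  candidate D: M = 3.12 MN·m/kg
  candidate H: M = 2.69 MN·m/kg
  candidate U: M = 2.09 MN·m/kg
Candidate G ranks first.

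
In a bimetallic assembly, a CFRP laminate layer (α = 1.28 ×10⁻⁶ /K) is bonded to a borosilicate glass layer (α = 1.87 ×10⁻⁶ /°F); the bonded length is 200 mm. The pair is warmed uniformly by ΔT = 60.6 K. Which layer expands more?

borosilicate glass: α = 1.87×10⁻⁶/°F × 9/5 = 3.37×10⁻⁶/K.
α(CFRP laminate) = 1.28×10⁻⁶/K vs α(borosilicate glass) = 3.37×10⁻⁶/K.
Higher α expands more for the same ΔT: borosilicate glass.

borosilicate glass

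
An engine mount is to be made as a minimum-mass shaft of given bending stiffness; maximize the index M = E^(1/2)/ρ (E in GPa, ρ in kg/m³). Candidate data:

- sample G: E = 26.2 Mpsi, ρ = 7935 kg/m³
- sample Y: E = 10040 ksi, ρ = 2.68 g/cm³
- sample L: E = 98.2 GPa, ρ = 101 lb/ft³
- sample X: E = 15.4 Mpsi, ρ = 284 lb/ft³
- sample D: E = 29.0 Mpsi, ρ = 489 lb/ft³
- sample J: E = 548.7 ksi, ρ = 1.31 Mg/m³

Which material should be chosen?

In SI units:
  sample G: E = 180.6 GPa, ρ = 7935 kg/m³
  sample Y: E = 69.22 GPa, ρ = 2680 kg/m³
  sample L: E = 98.20 GPa, ρ = 1618 kg/m³
  sample X: E = 106.2 GPa, ρ = 4549 kg/m³
  sample D: E = 199.9 GPa, ρ = 7833 kg/m³
  sample J: E = 3.783 GPa, ρ = 1310 kg/m³
  sample L: M = 6.13×10⁻³
  sample Y: M = 3.10×10⁻³
  sample X: M = 2.27×10⁻³
  sample D: M = 1.81×10⁻³
  sample G: M = 1.69×10⁻³
  sample J: M = 1.48×10⁻³
Sample L ranks first.

sample L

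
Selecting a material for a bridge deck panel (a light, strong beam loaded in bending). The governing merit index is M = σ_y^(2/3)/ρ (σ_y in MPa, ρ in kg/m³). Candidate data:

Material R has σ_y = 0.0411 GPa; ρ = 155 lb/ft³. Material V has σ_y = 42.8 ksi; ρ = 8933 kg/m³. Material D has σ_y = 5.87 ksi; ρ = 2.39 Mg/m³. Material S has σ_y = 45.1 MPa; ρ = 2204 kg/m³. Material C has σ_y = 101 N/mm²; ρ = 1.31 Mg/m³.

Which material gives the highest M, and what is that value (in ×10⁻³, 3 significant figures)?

material C, M = 16.6×10⁻³

Putting every candidate on a common basis:
  material R: σ_y = 41.10 MPa, ρ = 2483 kg/m³
  material V: σ_y = 295.1 MPa, ρ = 8933 kg/m³
  material D: σ_y = 40.47 MPa, ρ = 2390 kg/m³
  material S: σ_y = 45.10 MPa, ρ = 2204 kg/m³
  material C: σ_y = 101.0 MPa, ρ = 1310 kg/m³
  material C: M = 16.6×10⁻³
  material S: M = 5.75×10⁻³
  material V: M = 4.96×10⁻³
  material D: M = 4.93×10⁻³
  material R: M = 4.80×10⁻³
The maximum is for material C.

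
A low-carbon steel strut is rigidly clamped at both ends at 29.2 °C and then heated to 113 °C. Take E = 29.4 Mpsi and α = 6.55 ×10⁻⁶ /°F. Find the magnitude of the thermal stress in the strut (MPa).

200 MPa

E = 29.4 Mpsi = 202.7 GPa.
α = 6.55×10⁻⁶/°F × 9/5 = 11.8×10⁻⁶/K.
ΔT = 83.80 K. Constrained thermal stress σ = E·α·ΔT = 202.7×10³ MPa × 11.8×10⁻⁶ × 83.80 = 200 MPa (compressive).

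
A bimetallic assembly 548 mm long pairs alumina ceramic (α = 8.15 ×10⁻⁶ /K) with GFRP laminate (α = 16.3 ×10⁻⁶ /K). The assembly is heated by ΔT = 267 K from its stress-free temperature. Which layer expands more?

GFRP laminate

α(alumina ceramic) = 8.15×10⁻⁶/K vs α(GFRP laminate) = 16.3×10⁻⁶/K.
Higher α expands more for the same ΔT: GFRP laminate.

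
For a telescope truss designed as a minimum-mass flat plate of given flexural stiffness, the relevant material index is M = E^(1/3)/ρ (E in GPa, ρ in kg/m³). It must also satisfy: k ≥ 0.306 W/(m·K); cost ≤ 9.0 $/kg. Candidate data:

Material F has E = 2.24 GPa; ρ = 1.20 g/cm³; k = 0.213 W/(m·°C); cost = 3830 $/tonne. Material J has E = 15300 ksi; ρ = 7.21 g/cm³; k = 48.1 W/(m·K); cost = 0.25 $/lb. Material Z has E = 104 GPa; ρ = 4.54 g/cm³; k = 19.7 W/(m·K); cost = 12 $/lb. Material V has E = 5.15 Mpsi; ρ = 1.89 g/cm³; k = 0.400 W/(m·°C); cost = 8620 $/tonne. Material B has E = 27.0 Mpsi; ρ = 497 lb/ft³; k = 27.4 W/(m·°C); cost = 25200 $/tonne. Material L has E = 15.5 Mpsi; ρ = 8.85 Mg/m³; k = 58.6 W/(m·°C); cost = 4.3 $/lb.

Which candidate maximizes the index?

Screen on constraints: k ≥ 0.306 W/(m·K); cost ≤ 9.0 $/kg. Survivors: material J, material V.
After converting to SI:
  material J: E = 105.5 GPa, ρ = 7210 kg/m³
  material V: E = 35.51 GPa, ρ = 1890 kg/m³
  material V: M = 1.74×10⁻³
  material J: M = 0.655×10⁻³
Highest index: material V.

material V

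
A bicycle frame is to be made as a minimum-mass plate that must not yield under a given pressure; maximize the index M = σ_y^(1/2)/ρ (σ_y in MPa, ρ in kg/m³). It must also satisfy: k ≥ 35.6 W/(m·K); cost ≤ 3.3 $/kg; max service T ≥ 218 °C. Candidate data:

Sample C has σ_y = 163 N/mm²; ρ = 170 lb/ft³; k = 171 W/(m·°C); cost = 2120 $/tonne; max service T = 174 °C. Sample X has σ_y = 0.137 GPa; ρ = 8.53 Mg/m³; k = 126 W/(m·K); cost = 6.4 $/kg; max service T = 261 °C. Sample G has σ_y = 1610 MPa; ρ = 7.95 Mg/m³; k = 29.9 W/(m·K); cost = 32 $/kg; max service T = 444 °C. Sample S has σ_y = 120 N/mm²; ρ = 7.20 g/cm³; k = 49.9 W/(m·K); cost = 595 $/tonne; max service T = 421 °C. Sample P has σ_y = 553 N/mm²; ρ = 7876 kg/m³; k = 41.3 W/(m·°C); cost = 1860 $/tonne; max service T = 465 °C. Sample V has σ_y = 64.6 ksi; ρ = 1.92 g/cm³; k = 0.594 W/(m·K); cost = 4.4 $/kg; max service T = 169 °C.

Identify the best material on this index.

sample P

Screen on constraints: k ≥ 35.6 W/(m·K); cost ≤ 3.3 $/kg; max service T ≥ 218 °C. Survivors: sample S, sample P.
Normalizing units and computing the index:
  sample S: σ_y = 120.0 MPa, ρ = 7200 kg/m³
  sample P: σ_y = 553.0 MPa, ρ = 7876 kg/m³
  sample P: M = 2.99×10⁻³
  sample S: M = 1.52×10⁻³
Sample P has the largest M.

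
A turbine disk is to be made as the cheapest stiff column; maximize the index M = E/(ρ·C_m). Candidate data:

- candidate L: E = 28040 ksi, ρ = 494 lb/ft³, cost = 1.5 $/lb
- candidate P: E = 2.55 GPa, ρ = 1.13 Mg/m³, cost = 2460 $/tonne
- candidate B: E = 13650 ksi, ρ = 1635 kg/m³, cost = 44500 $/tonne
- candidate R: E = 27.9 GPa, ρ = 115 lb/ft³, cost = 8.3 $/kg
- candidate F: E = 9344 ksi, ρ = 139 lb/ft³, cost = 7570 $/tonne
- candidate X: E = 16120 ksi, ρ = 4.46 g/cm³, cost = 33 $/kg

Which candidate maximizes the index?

candidate L

After converting to SI:
  candidate L: E = 193.3 GPa, ρ = 7913 kg/m³, cost = 3.307 $/kg
  candidate P: E = 2.550 GPa, ρ = 1130 kg/m³, cost = 2.460 $/kg
  candidate B: E = 94.11 GPa, ρ = 1635 kg/m³, cost = 44.50 $/kg
  candidate R: E = 27.90 GPa, ρ = 1842 kg/m³, cost = 8.300 $/kg
  candidate F: E = 64.42 GPa, ρ = 2227 kg/m³, cost = 7.570 $/kg
  candidate X: E = 111.1 GPa, ρ = 4460 kg/m³, cost = 33.00 $/kg
  candidate L: M = 7.39 MN·m per $
  candidate F: M = 3.82 MN·m per $
  candidate R: M = 1.82 MN·m per $
  candidate B: M = 1.29 MN·m per $
  candidate P: M = 0.917 MN·m per $
  candidate X: M = 0.755 MN·m per $
The maximum is for candidate L.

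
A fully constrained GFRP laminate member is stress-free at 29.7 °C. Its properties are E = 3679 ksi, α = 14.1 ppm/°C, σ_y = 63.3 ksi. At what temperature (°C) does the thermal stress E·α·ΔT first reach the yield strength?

E = 3679 ksi = 25.37 GPa.
σ_y = 63.3 ksi = 436.4 MPa.
E·α·ΔT = 436.4 MPa ⇒ ΔT = 436.4 / (25.37×10³ × 14.1×10⁻⁶) = 1220 K.
T = 29.7 + 1220 = 1250 °C.

1250 °C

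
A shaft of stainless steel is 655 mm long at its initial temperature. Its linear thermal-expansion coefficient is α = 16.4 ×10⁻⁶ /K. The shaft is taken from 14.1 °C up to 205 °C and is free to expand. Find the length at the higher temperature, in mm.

657.05 mm

ΔT = 205 − 14.1 = 190.9 K.
ΔL = α·L₀·ΔT = 16.4×10⁻⁶ × 655 mm × 190.9 K = 2.05 mm.
L = L₀ + ΔL = 655 + 2.05 = 657.05 mm.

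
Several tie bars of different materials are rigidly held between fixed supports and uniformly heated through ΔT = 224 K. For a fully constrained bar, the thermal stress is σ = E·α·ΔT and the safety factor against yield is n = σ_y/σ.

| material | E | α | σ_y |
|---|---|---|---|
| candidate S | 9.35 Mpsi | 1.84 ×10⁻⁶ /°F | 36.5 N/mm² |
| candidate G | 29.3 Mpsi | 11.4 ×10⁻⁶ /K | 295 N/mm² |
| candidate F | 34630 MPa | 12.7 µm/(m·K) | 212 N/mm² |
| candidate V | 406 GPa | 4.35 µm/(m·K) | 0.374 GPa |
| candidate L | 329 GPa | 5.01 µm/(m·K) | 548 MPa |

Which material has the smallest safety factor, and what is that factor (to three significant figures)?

candidate G, n = 0.572

In consistent units (E in GPa, α in ×10⁻⁶/K, σ_y in MPa):
  candidate S: E = 64.47, α = 3.31, σ_y = 36.50 → σ = 47.8 MPa, n = 0.763
  candidate G: E = 202.0, α = 11.4, σ_y = 295.0 → σ = 516 MPa, n = 0.572
  candidate F: E = 34.63, α = 12.7, σ_y = 212.0 → σ = 98.5 MPa, n = 2.15
  candidate V: E = 406.0, α = 4.35, σ_y = 374.0 → σ = 396 MPa, n = 0.945
  candidate L: E = 329.0, α = 5.01, σ_y = 548.0 → σ = 369 MPa, n = 1.48
The minimum is candidate G at n = 0.572.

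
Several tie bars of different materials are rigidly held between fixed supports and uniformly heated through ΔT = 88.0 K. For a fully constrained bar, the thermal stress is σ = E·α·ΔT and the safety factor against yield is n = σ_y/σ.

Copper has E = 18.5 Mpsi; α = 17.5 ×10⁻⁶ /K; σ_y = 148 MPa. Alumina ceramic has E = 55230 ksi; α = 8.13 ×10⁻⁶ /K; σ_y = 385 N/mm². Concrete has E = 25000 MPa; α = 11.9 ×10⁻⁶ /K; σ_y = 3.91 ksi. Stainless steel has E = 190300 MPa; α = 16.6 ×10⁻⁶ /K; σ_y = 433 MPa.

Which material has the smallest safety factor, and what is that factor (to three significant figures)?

In consistent units (E in GPa, α in ×10⁻⁶/K, σ_y in MPa):
  copper: E = 127.6, α = 17.5, σ_y = 148.0 → σ = 196 MPa, n = 0.753
  alumina ceramic: E = 380.8, α = 8.13, σ_y = 385.0 → σ = 272 MPa, n = 1.41
  concrete: E = 25.00, α = 11.9, σ_y = 26.96 → σ = 26.2 MPa, n = 1.03
  stainless steel: E = 190.3, α = 16.6, σ_y = 433.0 → σ = 278 MPa, n = 1.56
Copper has the lowest safety factor, n = 0.753.

copper, n = 0.753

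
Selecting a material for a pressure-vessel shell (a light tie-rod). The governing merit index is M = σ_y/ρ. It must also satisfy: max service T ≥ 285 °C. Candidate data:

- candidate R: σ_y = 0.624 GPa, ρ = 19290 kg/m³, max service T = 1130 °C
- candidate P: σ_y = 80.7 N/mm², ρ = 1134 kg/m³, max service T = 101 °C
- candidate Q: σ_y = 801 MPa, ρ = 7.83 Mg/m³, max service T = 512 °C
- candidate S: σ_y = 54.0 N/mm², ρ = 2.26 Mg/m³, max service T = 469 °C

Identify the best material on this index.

Screen on constraints: max service T ≥ 285 °C. Survivors: candidate R, candidate Q, candidate S.
Convert each candidate to consistent units, then evaluate M:
  candidate R: σ_y = 624.0 MPa, ρ = 19290 kg/m³
  candidate Q: σ_y = 801.0 MPa, ρ = 7830 kg/m³
  candidate S: σ_y = 54.00 MPa, ρ = 2260 kg/m³
  candidate Q: M = 102 kN·m/kg
  candidate R: M = 32.3 kN·m/kg
  candidate S: M = 23.9 kN·m/kg
Highest index: candidate Q.

candidate Q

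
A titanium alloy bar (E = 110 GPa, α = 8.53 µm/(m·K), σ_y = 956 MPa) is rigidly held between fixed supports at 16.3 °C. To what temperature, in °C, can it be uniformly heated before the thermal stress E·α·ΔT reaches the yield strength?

E·α·ΔT = 956.0 MPa ⇒ ΔT = 956.0 / (110.0×10³ × 8.53×10⁻⁶) = 1019 K.
T = 16.3 + 1019 = 1035 °C.

1040 °C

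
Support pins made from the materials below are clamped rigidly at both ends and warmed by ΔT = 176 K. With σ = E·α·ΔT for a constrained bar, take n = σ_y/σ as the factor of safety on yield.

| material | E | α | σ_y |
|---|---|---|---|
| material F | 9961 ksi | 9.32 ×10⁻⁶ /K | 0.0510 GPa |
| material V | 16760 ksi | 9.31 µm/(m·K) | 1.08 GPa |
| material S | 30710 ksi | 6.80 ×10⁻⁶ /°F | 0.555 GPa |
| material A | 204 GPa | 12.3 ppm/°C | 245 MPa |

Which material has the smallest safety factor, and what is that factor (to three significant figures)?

material F, n = 0.453

Per material, after unit conversion:
  material F: E = 68.68, α = 9.32, σ_y = 51.00 → σ = 113 MPa, n = 0.453
  material V: E = 115.6, α = 9.31, σ_y = 1080 → σ = 189 MPa, n = 5.70
  material S: E = 211.7, α = 12.2, σ_y = 555.0 → σ = 456 MPa, n = 1.22
  material A: E = 204.0, α = 12.3, σ_y = 245.0 → σ = 442 MPa, n = 0.555
The minimum is material F at n = 0.453.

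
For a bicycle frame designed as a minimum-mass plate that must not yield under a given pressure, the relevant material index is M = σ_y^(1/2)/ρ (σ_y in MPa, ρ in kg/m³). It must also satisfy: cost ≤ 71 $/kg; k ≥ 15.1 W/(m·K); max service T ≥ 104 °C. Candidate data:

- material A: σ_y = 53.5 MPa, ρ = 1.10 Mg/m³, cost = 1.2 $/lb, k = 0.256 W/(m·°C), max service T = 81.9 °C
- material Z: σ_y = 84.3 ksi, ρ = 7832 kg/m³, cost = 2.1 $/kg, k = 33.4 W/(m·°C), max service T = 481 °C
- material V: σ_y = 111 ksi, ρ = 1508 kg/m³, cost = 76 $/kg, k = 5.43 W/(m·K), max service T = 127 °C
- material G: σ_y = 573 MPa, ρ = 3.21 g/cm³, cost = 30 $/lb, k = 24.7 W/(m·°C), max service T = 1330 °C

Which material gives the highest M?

Screen on constraints: cost ≤ 71 $/kg; k ≥ 15.1 W/(m·K); max service T ≥ 104 °C. Survivors: material Z, material G.
Normalizing units and computing the index:
  material Z: σ_y = 581.2 MPa, ρ = 7832 kg/m³
  material G: σ_y = 573.0 MPa, ρ = 3210 kg/m³
  material G: M = 7.46×10⁻³
  material Z: M = 3.08×10⁻³
Material G has the largest M.

material G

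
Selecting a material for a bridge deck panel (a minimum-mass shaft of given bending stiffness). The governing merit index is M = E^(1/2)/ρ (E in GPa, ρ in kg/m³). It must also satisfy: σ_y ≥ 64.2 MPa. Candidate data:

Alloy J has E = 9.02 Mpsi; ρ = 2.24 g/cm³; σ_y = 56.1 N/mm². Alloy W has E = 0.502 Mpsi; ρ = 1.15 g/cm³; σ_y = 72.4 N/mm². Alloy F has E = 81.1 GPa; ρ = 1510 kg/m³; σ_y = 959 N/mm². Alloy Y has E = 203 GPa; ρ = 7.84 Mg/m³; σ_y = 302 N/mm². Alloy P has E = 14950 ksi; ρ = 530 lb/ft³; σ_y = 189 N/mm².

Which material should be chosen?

Screen on constraints: σ_y ≥ 64.2 MPa. Survivors: alloy W, alloy F, alloy Y, alloy P.
After converting to SI:
  alloy W: E = 3.461 GPa, ρ = 1150 kg/m³
  alloy F: E = 81.10 GPa, ρ = 1510 kg/m³
  alloy Y: E = 203.0 GPa, ρ = 7840 kg/m³
  alloy P: E = 103.1 GPa, ρ = 8490 kg/m³
  alloy F: M = 5.96×10⁻³
  alloy Y: M = 1.82×10⁻³
  alloy W: M = 1.62×10⁻³
  alloy P: M = 1.20×10⁻³
Alloy F ranks first.

alloy F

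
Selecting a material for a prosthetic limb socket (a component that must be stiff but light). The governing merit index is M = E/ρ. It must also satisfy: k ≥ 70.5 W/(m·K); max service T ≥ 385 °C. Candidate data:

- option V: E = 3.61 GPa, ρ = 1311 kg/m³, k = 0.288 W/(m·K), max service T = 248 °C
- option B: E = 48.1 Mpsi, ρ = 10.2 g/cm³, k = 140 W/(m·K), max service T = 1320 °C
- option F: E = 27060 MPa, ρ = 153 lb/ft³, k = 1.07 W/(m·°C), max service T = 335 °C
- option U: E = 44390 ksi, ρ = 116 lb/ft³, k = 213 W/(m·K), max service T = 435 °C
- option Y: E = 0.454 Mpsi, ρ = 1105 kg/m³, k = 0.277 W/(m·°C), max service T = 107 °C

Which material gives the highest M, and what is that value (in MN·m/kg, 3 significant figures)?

Screen on constraints: k ≥ 70.5 W/(m·K); max service T ≥ 385 °C. Survivors: option B, option U.
Putting every candidate on a common basis:
  option B: E = 331.6 GPa, ρ = 10200 kg/m³
  option U: E = 306.1 GPa, ρ = 1858 kg/m³
  option U: M = 165 MN·m/kg
  option B: M = 32.5 MN·m/kg
The maximum is for option U.

option U, M = 165 MN·m/kg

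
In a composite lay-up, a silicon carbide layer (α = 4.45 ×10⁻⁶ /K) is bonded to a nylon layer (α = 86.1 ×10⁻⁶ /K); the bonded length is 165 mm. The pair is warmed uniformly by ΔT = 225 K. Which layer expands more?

nylon

α(silicon carbide) = 4.45×10⁻⁶/K vs α(nylon) = 86.1×10⁻⁶/K.
Higher α expands more for the same ΔT: nylon.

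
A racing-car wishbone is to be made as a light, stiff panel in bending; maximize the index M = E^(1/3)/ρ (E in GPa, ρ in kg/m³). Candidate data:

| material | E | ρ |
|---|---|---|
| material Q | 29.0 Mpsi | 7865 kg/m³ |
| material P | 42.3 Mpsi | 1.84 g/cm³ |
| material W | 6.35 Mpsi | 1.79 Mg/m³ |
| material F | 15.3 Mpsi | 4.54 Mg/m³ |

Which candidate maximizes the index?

After converting to SI:
  material Q: E = 199.9 GPa, ρ = 7865 kg/m³
  material P: E = 291.6 GPa, ρ = 1840 kg/m³
  material W: E = 43.78 GPa, ρ = 1790 kg/m³
  material F: E = 105.5 GPa, ρ = 4540 kg/m³
  material P: M = 3.60×10⁻³
  material W: M = 1.97×10⁻³
  material F: M = 1.04×10⁻³
  material Q: M = 0.743×10⁻³
Material P ranks first.

material P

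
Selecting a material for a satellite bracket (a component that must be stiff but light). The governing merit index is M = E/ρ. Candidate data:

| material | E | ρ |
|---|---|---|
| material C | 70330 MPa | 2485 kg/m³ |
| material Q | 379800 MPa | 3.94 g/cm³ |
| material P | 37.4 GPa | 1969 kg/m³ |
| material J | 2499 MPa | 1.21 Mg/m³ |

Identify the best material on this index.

material Q

Convert each candidate to consistent units, then evaluate M:
  material C: E = 70.33 GPa, ρ = 2485 kg/m³
  material Q: E = 379.8 GPa, ρ = 3940 kg/m³
  material P: E = 37.40 GPa, ρ = 1969 kg/m³
  material J: E = 2.499 GPa, ρ = 1210 kg/m³
  material Q: M = 96.4 MN·m/kg
  material C: M = 28.3 MN·m/kg
  material P: M = 19.0 MN·m/kg
  material J: M = 2.07 MN·m/kg
Material Q ranks first.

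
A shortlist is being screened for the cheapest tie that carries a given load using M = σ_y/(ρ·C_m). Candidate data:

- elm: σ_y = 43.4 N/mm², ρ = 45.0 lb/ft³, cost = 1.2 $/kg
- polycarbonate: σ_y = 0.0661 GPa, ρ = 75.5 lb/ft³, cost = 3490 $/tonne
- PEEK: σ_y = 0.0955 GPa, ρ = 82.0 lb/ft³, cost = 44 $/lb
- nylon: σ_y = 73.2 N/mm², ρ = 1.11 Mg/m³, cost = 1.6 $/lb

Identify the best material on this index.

elm

Putting every candidate on a common basis:
  elm: σ_y = 43.40 MPa, ρ = 720.8 kg/m³, cost = 1.200 $/kg
  polycarbonate: σ_y = 66.10 MPa, ρ = 1209 kg/m³, cost = 3.490 $/kg
  PEEK: σ_y = 95.50 MPa, ρ = 1314 kg/m³, cost = 97.00 $/kg
  nylon: σ_y = 73.20 MPa, ρ = 1110 kg/m³, cost = 3.527 $/kg
  elm: M = 50.2 kN·m per $
  nylon: M = 18.7 kN·m per $
  polycarbonate: M = 15.7 kN·m per $
  PEEK: M = 0.750 kN·m per $
The maximum is for elm.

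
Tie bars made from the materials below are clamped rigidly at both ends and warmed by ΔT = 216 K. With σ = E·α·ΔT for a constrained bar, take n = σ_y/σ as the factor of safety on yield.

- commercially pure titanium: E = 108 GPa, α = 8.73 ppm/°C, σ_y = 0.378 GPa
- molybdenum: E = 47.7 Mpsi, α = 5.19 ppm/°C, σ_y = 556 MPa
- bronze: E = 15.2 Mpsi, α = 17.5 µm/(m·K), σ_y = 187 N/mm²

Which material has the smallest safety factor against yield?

Converting E to GPa, α to ×10⁻⁶/K, σ_y to MPa, then σ and n for each:
  commercially pure titanium: E = 108.0, α = 8.73, σ_y = 378.0 → σ = 204 MPa, n = 1.86
  molybdenum: E = 328.9, α = 5.19, σ_y = 556.0 → σ = 369 MPa, n = 1.51
  bronze: E = 104.8, α = 17.5, σ_y = 187.0 → σ = 396 MPa, n = 0.472
The minimum is bronze at n = 0.472.

bronze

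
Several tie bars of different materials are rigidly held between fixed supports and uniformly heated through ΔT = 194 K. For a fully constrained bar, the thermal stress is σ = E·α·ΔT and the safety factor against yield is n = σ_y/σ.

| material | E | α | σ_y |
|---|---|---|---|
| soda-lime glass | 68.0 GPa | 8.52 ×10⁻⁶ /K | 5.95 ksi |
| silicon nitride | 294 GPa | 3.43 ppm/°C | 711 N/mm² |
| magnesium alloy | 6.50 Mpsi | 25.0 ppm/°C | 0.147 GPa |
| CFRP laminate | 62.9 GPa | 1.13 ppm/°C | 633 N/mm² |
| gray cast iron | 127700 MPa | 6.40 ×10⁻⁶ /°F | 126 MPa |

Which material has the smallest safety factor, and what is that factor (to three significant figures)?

soda-lime glass, n = 0.365

With everything in SI (GPa, ×10⁻⁶/K, MPa):
  soda-lime glass: E = 68.00, α = 8.52, σ_y = 41.02 → σ = 112 MPa, n = 0.365
  silicon nitride: E = 294.0, α = 3.43, σ_y = 711.0 → σ = 196 MPa, n = 3.63
  magnesium alloy: E = 44.82, α = 25.0, σ_y = 147.0 → σ = 217 MPa, n = 0.676
  CFRP laminate: E = 62.90, α = 1.13, σ_y = 633.0 → σ = 13.8 MPa, n = 45.9
  gray cast iron: E = 127.7, α = 11.5, σ_y = 126.0 → σ = 285 MPa, n = 0.441
Soda-lime glass has the lowest safety factor, n = 0.365.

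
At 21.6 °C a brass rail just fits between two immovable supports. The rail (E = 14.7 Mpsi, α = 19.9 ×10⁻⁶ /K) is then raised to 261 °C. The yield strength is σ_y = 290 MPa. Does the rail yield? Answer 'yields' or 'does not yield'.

E = 14.7 Mpsi = 101.4 GPa.
ΔT = 239.4 K. Constrained thermal stress σ = E·α·ΔT = 101.4×10³ MPa × 19.9×10⁻⁶ × 239.4 = 483 MPa (compressive).
Compare to σ_y = 290 MPa: σ ≥ σ_y, so it yields.

yields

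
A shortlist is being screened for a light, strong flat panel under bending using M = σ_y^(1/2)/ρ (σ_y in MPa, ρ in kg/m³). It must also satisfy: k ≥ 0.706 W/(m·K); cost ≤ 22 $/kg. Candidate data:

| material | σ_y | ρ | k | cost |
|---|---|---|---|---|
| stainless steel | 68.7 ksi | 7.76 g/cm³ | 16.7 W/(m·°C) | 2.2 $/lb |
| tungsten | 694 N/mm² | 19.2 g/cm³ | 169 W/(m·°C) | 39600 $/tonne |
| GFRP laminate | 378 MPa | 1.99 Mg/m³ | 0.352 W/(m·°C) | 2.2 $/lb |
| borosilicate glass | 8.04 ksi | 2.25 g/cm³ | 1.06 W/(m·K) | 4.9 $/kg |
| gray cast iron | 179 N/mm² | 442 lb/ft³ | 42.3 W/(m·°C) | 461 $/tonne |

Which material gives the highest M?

borosilicate glass

Screen on constraints: k ≥ 0.706 W/(m·K); cost ≤ 22 $/kg. Survivors: stainless steel, borosilicate glass, gray cast iron.
Normalizing units and computing the index:
  stainless steel: σ_y = 473.7 MPa, ρ = 7760 kg/m³
  borosilicate glass: σ_y = 55.43 MPa, ρ = 2250 kg/m³
  gray cast iron: σ_y = 179.0 MPa, ρ = 7080 kg/m³
  borosilicate glass: M = 3.31×10⁻³
  stainless steel: M = 2.80×10⁻³
  gray cast iron: M = 1.89×10⁻³
Highest index: borosilicate glass.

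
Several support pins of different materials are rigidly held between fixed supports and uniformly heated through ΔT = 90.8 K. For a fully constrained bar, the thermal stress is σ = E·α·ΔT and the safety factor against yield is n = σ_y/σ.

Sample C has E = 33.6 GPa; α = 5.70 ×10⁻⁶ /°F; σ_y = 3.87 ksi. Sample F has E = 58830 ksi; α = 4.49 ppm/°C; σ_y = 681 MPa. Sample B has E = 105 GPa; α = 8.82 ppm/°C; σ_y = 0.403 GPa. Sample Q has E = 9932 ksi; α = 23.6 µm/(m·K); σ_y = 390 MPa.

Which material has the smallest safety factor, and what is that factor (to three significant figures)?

sample C, n = 0.852

Per material, after unit conversion:
  sample C: E = 33.60, α = 10.3, σ_y = 26.68 → σ = 31.3 MPa, n = 0.852
  sample F: E = 405.6, α = 4.49, σ_y = 681.0 → σ = 165 MPa, n = 4.12
  sample B: E = 105.0, α = 8.82, σ_y = 403.0 → σ = 84.1 MPa, n = 4.79
  sample Q: E = 68.48, α = 23.6, σ_y = 390.0 → σ = 147 MPa, n = 2.66
The minimum is sample C at n = 0.852.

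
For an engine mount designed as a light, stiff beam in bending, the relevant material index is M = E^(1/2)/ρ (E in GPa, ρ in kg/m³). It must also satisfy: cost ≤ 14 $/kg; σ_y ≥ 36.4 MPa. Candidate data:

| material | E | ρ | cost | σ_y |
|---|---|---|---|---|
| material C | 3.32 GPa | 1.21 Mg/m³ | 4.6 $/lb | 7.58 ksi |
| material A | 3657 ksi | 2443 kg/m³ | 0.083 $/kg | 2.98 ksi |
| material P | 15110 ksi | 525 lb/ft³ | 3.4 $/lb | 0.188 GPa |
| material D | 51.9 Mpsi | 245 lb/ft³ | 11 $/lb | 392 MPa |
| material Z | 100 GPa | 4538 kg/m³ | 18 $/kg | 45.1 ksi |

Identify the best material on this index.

material C

Screen on constraints: cost ≤ 14 $/kg; σ_y ≥ 36.4 MPa. Survivors: material C, material P.
Putting every candidate on a common basis:
  material C: E = 3.320 GPa, ρ = 1210 kg/m³
  material P: E = 104.2 GPa, ρ = 8410 kg/m³
  material C: M = 1.51×10⁻³
  material P: M = 1.21×10⁻³
The maximum is for material C.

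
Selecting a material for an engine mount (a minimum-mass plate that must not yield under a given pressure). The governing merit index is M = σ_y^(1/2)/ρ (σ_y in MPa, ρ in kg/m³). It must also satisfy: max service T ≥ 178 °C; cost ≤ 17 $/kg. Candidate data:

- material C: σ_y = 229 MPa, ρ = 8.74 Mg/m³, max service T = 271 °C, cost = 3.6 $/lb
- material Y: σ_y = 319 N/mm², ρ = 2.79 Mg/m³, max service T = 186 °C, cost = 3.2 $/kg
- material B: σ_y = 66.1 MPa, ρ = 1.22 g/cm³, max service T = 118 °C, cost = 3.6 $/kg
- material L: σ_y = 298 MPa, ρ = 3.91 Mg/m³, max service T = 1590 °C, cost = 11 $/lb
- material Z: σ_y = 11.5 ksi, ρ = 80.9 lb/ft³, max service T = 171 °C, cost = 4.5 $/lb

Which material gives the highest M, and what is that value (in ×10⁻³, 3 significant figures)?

Screen on constraints: max service T ≥ 178 °C; cost ≤ 17 $/kg. Survivors: material C, material Y.
Normalizing units and computing the index:
  material C: σ_y = 229.0 MPa, ρ = 8740 kg/m³
  material Y: σ_y = 319.0 MPa, ρ = 2790 kg/m³
  material Y: M = 6.40×10⁻³
  material C: M = 1.73×10⁻³
Material Y has the largest M.

material Y, M = 6.40×10⁻³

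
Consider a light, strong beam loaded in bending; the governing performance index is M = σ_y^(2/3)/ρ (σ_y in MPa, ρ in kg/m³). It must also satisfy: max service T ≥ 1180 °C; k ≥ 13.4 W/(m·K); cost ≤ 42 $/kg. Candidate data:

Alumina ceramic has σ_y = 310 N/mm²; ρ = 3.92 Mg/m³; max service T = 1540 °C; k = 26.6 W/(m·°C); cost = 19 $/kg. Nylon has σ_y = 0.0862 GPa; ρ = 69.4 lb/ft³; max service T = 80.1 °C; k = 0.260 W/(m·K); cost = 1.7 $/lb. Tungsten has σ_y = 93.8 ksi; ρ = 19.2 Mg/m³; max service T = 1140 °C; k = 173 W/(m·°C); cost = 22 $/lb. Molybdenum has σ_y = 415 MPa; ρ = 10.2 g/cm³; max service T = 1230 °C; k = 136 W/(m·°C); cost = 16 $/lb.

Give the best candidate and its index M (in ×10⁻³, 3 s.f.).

Screen on constraints: max service T ≥ 1180 °C; k ≥ 13.4 W/(m·K); cost ≤ 42 $/kg. Survivors: alumina ceramic, molybdenum.
After converting to SI:
  alumina ceramic: σ_y = 310.0 MPa, ρ = 3920 kg/m³
  molybdenum: σ_y = 415.0 MPa, ρ = 10200 kg/m³
  alumina ceramic: M = 11.7×10⁻³
  molybdenum: M = 5.45×10⁻³
Highest index: alumina ceramic.

alumina ceramic, M = 11.7×10⁻³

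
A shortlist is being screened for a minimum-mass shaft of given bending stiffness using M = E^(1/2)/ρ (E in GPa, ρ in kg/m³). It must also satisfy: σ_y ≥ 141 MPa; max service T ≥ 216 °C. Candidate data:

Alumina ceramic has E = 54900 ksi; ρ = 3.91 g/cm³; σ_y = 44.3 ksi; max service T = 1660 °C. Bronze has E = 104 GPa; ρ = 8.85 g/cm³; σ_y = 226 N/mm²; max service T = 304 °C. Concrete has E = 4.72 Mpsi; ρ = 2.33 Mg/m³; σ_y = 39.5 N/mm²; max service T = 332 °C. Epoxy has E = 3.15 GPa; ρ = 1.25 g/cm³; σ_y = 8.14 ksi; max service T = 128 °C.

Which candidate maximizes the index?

Screen on constraints: σ_y ≥ 141 MPa; max service T ≥ 216 °C. Survivors: alumina ceramic, bronze.
Convert each candidate to consistent units, then evaluate M:
  alumina ceramic: E = 378.5 GPa, ρ = 3910 kg/m³
  bronze: E = 104.0 GPa, ρ = 8850 kg/m³
  alumina ceramic: M = 4.98×10⁻³
  bronze: M = 1.15×10⁻³
Alumina ceramic ranks first.

alumina ceramic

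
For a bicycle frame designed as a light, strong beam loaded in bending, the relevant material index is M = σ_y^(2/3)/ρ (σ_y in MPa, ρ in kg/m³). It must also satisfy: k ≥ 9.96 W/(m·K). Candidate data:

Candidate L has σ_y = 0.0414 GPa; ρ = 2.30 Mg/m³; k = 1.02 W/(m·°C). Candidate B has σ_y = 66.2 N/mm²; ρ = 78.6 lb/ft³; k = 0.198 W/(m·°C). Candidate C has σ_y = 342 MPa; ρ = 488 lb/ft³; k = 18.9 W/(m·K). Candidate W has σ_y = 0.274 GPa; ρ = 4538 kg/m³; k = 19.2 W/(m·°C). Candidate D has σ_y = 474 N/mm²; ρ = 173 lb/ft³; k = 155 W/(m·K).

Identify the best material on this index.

candidate D

Screen on constraints: k ≥ 9.96 W/(m·K). Survivors: candidate C, candidate W, candidate D.
Normalizing units and computing the index:
  candidate C: σ_y = 342.0 MPa, ρ = 7817 kg/m³
  candidate W: σ_y = 274.0 MPa, ρ = 4538 kg/m³
  candidate D: σ_y = 474.0 MPa, ρ = 2771 kg/m³
  candidate D: M = 21.9×10⁻³
  candidate W: M = 9.30×10⁻³
  candidate C: M = 6.26×10⁻³
Highest index: candidate D.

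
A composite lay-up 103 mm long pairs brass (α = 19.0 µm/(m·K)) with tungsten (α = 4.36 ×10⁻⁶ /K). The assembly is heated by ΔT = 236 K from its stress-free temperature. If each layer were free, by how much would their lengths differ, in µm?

Δα = |19.0 − 4.36|×10⁻⁶/K = 14.6×10⁻⁶/K.
ΔL_mismatch = Δα·L·ΔT = 14.6×10⁻⁶ × 103.0 mm × 236.0 K = 356 µm.

356 µm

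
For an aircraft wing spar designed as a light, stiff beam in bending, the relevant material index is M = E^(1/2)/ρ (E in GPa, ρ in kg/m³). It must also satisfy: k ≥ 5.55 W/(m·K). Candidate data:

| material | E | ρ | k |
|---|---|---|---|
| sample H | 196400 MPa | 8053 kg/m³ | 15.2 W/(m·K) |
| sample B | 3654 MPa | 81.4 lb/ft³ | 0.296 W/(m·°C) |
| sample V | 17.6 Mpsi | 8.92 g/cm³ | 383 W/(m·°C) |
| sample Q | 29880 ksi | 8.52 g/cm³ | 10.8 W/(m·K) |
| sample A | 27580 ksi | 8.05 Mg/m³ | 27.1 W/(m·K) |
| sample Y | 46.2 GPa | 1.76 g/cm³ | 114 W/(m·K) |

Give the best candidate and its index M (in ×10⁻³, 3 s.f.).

sample Y, M = 3.86×10⁻³

Screen on constraints: k ≥ 5.55 W/(m·K). Survivors: sample H, sample V, sample Q, sample A, sample Y.
In SI units:
  sample H: E = 196.4 GPa, ρ = 8053 kg/m³
  sample V: E = 121.3 GPa, ρ = 8920 kg/m³
  sample Q: E = 206.0 GPa, ρ = 8520 kg/m³
  sample A: E = 190.2 GPa, ρ = 8050 kg/m³
  sample Y: E = 46.20 GPa, ρ = 1760 kg/m³
  sample Y: M = 3.86×10⁻³
  sample H: M = 1.74×10⁻³
  sample A: M = 1.71×10⁻³
  sample Q: M = 1.68×10⁻³
  sample V: M = 1.23×10⁻³
Sample Y ranks first.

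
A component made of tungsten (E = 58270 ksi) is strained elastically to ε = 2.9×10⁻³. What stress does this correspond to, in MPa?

1170 MPa

E = 58270 ksi = 401.8 GPa.
σ = E·ε = 401800 MPa × 2.9×10⁻³ = 1170 MPa.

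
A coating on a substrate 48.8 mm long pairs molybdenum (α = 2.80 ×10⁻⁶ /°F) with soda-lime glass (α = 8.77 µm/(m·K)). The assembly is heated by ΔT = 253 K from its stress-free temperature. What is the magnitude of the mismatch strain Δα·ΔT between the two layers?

molybdenum: α = 2.80×10⁻⁶/°F × 9/5 = 5.04×10⁻⁶/K.
Δα = |5.04 − 8.77|×10⁻⁶/K = 3.73×10⁻⁶/K.
Mismatch strain = Δα·ΔT = 3.73×10⁻⁶ × 253.0 = 9.44×10⁻⁴.

9.44×10⁻⁴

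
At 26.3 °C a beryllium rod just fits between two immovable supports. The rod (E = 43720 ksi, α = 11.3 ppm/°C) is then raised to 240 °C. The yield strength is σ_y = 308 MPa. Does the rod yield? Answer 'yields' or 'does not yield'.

yields

E = 43720 ksi = 301.4 GPa.
ΔT = 213.7 K. Constrained thermal stress σ = E·α·ΔT = 301.4×10³ MPa × 11.3×10⁻⁶ × 213.7 = 728 MPa (compressive).
Compare to σ_y = 308 MPa: σ ≥ σ_y, so it yields.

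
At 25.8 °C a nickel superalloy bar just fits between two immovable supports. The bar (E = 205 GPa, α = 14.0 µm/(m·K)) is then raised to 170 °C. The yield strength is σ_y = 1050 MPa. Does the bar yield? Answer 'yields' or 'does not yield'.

does not yield

ΔT = 144.2 K. Constrained thermal stress σ = E·α·ΔT = 205.0×10³ MPa × 14.0×10⁻⁶ × 144.2 = 414 MPa (compressive).
Compare to σ_y = 1050 MPa: σ < σ_y, so it does not yield.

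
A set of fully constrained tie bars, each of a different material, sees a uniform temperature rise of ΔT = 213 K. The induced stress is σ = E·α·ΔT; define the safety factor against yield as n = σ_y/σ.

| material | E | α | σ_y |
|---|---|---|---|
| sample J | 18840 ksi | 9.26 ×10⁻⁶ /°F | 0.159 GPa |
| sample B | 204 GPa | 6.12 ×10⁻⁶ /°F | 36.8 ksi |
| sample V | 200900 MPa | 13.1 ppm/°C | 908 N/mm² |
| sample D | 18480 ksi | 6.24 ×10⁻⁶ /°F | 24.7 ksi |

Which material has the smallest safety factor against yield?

sample J

Per material, after unit conversion:
  sample J: E = 129.9, α = 16.7, σ_y = 159.0 → σ = 461 MPa, n = 0.345
  sample B: E = 204.0, α = 11.0, σ_y = 253.7 → σ = 479 MPa, n = 0.530
  sample V: E = 200.9, α = 13.1, σ_y = 908.0 → σ = 561 MPa, n = 1.62
  sample D: E = 127.4, α = 11.2, σ_y = 170.3 → σ = 305 MPa, n = 0.559
Sample J has the lowest safety factor, n = 0.345.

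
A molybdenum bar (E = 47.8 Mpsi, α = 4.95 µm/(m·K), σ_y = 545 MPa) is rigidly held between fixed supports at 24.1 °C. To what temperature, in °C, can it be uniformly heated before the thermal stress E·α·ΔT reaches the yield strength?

E = 47.8 Mpsi = 329.6 GPa.
E·α·ΔT = 545.0 MPa ⇒ ΔT = 545.0 / (329.6×10³ × 4.95×10⁻⁶) = 334.1 K.
T = 24.1 + 334.1 = 358.2 °C.

358 °C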